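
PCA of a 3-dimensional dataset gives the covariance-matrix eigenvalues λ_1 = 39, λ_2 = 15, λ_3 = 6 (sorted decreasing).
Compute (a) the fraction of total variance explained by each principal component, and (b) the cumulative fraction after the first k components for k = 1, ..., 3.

Step 1 — total variance = trace(Sigma) = Σ λ_i = 39 + 15 + 6 = 60.

Step 2 — fraction explained by component i = λ_i / Σ λ:
  PC1: 39/60 = 0.65
  PC2: 15/60 = 0.25
  PC3: 6/60 = 0.1

Step 3 — cumulative fraction after k components = (λ_1 + ... + λ_k) / Σ λ:
  k = 1: 39/60 = 0.65
  k = 2: (39 + 15)/60 = 54/60 = 0.9
  k = 3: (39 + 15 + 6)/60 = 60/60 = 1

Summary (fraction, with percent):

explained: PC1 0.65 (65%), PC2 0.25 (25%), PC3 0.1 (10%);  cumulative: 0.65, 0.9, 1


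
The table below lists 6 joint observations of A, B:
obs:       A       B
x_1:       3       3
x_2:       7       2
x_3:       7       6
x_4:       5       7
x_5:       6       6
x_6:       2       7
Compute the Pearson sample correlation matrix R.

Step 1 — column means:
  mean(A) = (3 + 7 + 7 + 5 + 6 + 2) / 6 = 30/6 = 5
  mean(B) = (3 + 2 + 6 + 7 + 6 + 7) / 6 = 31/6 = 5.1667

Step 2 — sample variances and covariances s[i,j] = (1/(n-1)) · Σ_k (x_{k,i} - mean_i) · (x_{k,j} - mean_j), with n-1 = 5:
  s[A,A] = ((-2)·(-2) + (2)·(2) + (2)·(2) + (0)·(0) + (1)·(1) + (-3)·(-3)) / 5 = 22/5 = 4.4
  s[A,B] = ((-2)·(-2.1667) + (2)·(-3.1667) + (2)·(0.8333) + (0)·(1.8333) + (1)·(0.8333) + (-3)·(1.8333)) / 5 = -5/5 = -1
  s[B,B] = ((-2.1667)·(-2.1667) + (-3.1667)·(-3.1667) + (0.8333)·(0.8333) + (1.8333)·(1.8333) + (0.8333)·(0.8333) + (1.8333)·(1.8333)) / 5 = 22.8333/5 = 4.5667
  Sample standard deviations s_i = √(s[i,i]):
  s(A) = √(4.4) = 2.0976
  s(B) = √(4.5667) = 2.137

Step 3 — r_{ij} = s_{ij} / (s_i · s_j):
  r[A,A] = 1 (diagonal).
  r[A,B] = -1 / (2.0976 · 2.137) = -1 / 4.4826 = -0.2231
  r[B,B] = 1 (diagonal).

R is symmetric with unit diagonal. Assembling:

R = [[1, -0.2231],
 [-0.2231, 1]]


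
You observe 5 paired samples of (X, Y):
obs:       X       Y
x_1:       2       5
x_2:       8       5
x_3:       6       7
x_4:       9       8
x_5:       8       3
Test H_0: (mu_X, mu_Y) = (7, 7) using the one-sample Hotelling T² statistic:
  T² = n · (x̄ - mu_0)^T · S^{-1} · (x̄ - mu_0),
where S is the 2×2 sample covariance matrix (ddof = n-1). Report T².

Step 1 — sample mean vector:
  mean(X) = (2 + 8 + 6 + 9 + 8) / 5 = 33/5 = 6.6
  mean(Y) = (5 + 5 + 7 + 8 + 3) / 5 = 28/5 = 5.6
  x̄ = (6.6, 5.6),  deviation x̄ - mu_0 = (6.6, 5.6) - (7, 7) = (-0.4, -1.4).

Step 2 — sample covariance matrix, S[i,j] = (1/(n-1)) · Σ_k (x_{k,i} - mean_i) · (x_{k,j} - mean_j), divisor n-1 = 4:
  S[X,X] = ((-4.6)·(-4.6) + (1.4)·(1.4) + (-0.6)·(-0.6) + (2.4)·(2.4) + (1.4)·(1.4)) / 4 = 31.2/4 = 7.8
  S[X,Y] = ((-4.6)·(-0.6) + (1.4)·(-0.6) + (-0.6)·(1.4) + (2.4)·(2.4) + (1.4)·(-2.6)) / 4 = 3.2/4 = 0.8
  S[Y,Y] = ((-0.6)·(-0.6) + (-0.6)·(-0.6) + (1.4)·(1.4) + (2.4)·(2.4) + (-2.6)·(-2.6)) / 4 = 15.2/4 = 3.8
  S = [[7.8, 0.8],
 [0.8, 3.8]].

Step 3 — invert S. det(S) = 7.8·3.8 - (0.8)² = 29.
  S^{-1} = (1/det) · [[d, -b], [-b, a]] = [[0.131, -0.0276],
 [-0.0276, 0.269]].

Step 4 — quadratic form (x̄ - mu_0)^T · S^{-1} · (x̄ - mu_0):
  S^{-1} · (x̄ - mu_0) = (-0.0138, -0.3655),
  (x̄ - mu_0)^T · [...] = (-0.4)·(-0.0138) + (-1.4)·(-0.3655) = 0.5172.

Step 5 — scale by n: T² = 5 · 0.5172 = 2.5862.

T² ≈ 2.5862


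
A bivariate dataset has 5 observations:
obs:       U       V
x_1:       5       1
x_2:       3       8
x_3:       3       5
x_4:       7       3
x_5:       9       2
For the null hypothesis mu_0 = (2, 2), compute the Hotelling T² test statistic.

Step 1 — sample mean vector:
  mean(U) = (5 + 3 + 3 + 7 + 9) / 5 = 27/5 = 5.4
  mean(V) = (1 + 8 + 5 + 3 + 2) / 5 = 19/5 = 3.8
  x̄ = (5.4, 3.8),  deviation x̄ - mu_0 = (5.4, 3.8) - (2, 2) = (3.4, 1.8).

Step 2 — sample covariance matrix, S[i,j] = (1/(n-1)) · Σ_k (x_{k,i} - mean_i) · (x_{k,j} - mean_j), divisor n-1 = 4:
  S[U,U] = ((-0.4)·(-0.4) + (-2.4)·(-2.4) + (-2.4)·(-2.4) + (1.6)·(1.6) + (3.6)·(3.6)) / 4 = 27.2/4 = 6.8
  S[U,V] = ((-0.4)·(-2.8) + (-2.4)·(4.2) + (-2.4)·(1.2) + (1.6)·(-0.8) + (3.6)·(-1.8)) / 4 = -19.6/4 = -4.9
  S[V,V] = ((-2.8)·(-2.8) + (4.2)·(4.2) + (1.2)·(1.2) + (-0.8)·(-0.8) + (-1.8)·(-1.8)) / 4 = 30.8/4 = 7.7
  S = [[6.8, -4.9],
 [-4.9, 7.7]].

Step 3 — invert S. det(S) = 6.8·7.7 - (-4.9)² = 28.35.
  S^{-1} = (1/det) · [[d, -b], [-b, a]] = [[0.2716, 0.1728],
 [0.1728, 0.2399]].

Step 4 — quadratic form (x̄ - mu_0)^T · S^{-1} · (x̄ - mu_0):
  S^{-1} · (x̄ - mu_0) = (1.2346, 1.0194),
  (x̄ - mu_0)^T · [...] = (3.4)·(1.2346) + (1.8)·(1.0194) = 6.0325.

Step 5 — scale by n: T² = 5 · 6.0325 = 30.1623.

T² ≈ 30.1623


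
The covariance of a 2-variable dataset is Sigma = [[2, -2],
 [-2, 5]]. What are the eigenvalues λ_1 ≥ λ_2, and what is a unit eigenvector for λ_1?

Step 1 — characteristic polynomial of 2×2 Sigma:
  det(Sigma - λI) = λ² - trace · λ + det = 0.
  trace = 2 + 5 = 7, det = 2·5 - (-2)² = 6.
Step 2 — discriminant:
  Δ = trace² - 4·det = 49 - 24 = 25.
Step 3 — eigenvalues:
  λ = (trace ± √Δ)/2 = (7 ± 5)/2,
  λ_1 = 6,  λ_2 = 1.

Step 4 — unit eigenvector for λ_1: solve (Sigma - λ_1 I)v = 0. First row:
  (2 - 6)·v_x + (-2)·v_y = 0, i.e. (-4)·v_x + (-2)·v_y = 0,
  so v ∝ (b, λ_1 - a) = (-2, 4); multiply by -1 so the first entry is positive: u = (2, -4).
  ||u|| = √((2)² + (-4)²) = √(20) ≈ 4.4721,
  v_1 = u/||u|| ≈ (0.4472, -0.8944) (||v_1|| = 1).

λ_1 = 6,  λ_2 = 1;  v_1 ≈ (0.4472, -0.8944)


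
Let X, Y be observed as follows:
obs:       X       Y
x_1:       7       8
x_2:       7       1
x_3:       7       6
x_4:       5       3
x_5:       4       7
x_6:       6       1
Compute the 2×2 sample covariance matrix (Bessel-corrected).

Step 1 — column means:
  mean(X) = (7 + 7 + 7 + 5 + 4 + 6) / 6 = 36/6 = 6
  mean(Y) = (8 + 1 + 6 + 3 + 7 + 1) / 6 = 26/6 = 4.3333

Step 2 — sample covariance S[i,j] = (1/(n-1)) · Σ_k (x_{k,i} - mean_i) · (x_{k,j} - mean_j), with n-1 = 5.
  S[X,X] = ((1)·(1) + (1)·(1) + (1)·(1) + (-1)·(-1) + (-2)·(-2) + (0)·(0)) / 5 = 8/5 = 1.6
  S[X,Y] = ((1)·(3.6667) + (1)·(-3.3333) + (1)·(1.6667) + (-1)·(-1.3333) + (-2)·(2.6667) + (0)·(-3.3333)) / 5 = -2/5 = -0.4
  S[Y,Y] = ((3.6667)·(3.6667) + (-3.3333)·(-3.3333) + (1.6667)·(1.6667) + (-1.3333)·(-1.3333) + (2.6667)·(2.6667) + (-3.3333)·(-3.3333)) / 5 = 47.3333/5 = 9.4667

S is symmetric (S[j,i] = S[i,j]). Assembling:

S = [[1.6, -0.4],
 [-0.4, 9.4667]]


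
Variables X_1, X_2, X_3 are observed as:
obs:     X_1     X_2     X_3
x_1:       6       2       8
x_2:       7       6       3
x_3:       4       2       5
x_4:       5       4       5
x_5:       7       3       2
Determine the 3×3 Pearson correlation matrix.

Step 1 — column means:
  mean(X_1) = (6 + 7 + 4 + 5 + 7) / 5 = 29/5 = 5.8
  mean(X_2) = (2 + 6 + 2 + 4 + 3) / 5 = 17/5 = 3.4
  mean(X_3) = (8 + 3 + 5 + 5 + 2) / 5 = 23/5 = 4.6

Step 2 — sample variances and covariances s[i,j] = (1/(n-1)) · Σ_k (x_{k,i} - mean_i) · (x_{k,j} - mean_j), with n-1 = 4:
  s[X_1,X_1] = ((0.2)·(0.2) + (1.2)·(1.2) + (-1.8)·(-1.8) + (-0.8)·(-0.8) + (1.2)·(1.2)) / 4 = 6.8/4 = 1.7
  s[X_1,X_2] = ((0.2)·(-1.4) + (1.2)·(2.6) + (-1.8)·(-1.4) + (-0.8)·(0.6) + (1.2)·(-0.4)) / 4 = 4.4/4 = 1.1
  s[X_1,X_3] = ((0.2)·(3.4) + (1.2)·(-1.6) + (-1.8)·(0.4) + (-0.8)·(0.4) + (1.2)·(-2.6)) / 4 = -5.4/4 = -1.35
  s[X_2,X_2] = ((-1.4)·(-1.4) + (2.6)·(2.6) + (-1.4)·(-1.4) + (0.6)·(0.6) + (-0.4)·(-0.4)) / 4 = 11.2/4 = 2.8
  s[X_2,X_3] = ((-1.4)·(3.4) + (2.6)·(-1.6) + (-1.4)·(0.4) + (0.6)·(0.4) + (-0.4)·(-2.6)) / 4 = -8.2/4 = -2.05
  s[X_3,X_3] = ((3.4)·(3.4) + (-1.6)·(-1.6) + (0.4)·(0.4) + (0.4)·(0.4) + (-2.6)·(-2.6)) / 4 = 21.2/4 = 5.3
  Sample standard deviations s_i = √(s[i,i]):
  s(X_1) = √(1.7) = 1.3038
  s(X_2) = √(2.8) = 1.6733
  s(X_3) = √(5.3) = 2.3022

Step 3 — r_{ij} = s_{ij} / (s_i · s_j):
  r[X_1,X_1] = 1 (diagonal).
  r[X_1,X_2] = 1.1 / (1.3038 · 1.6733) = 1.1 / 2.1817 = 0.5042
  r[X_1,X_3] = -1.35 / (1.3038 · 2.3022) = -1.35 / 3.0017 = -0.4498
  r[X_2,X_2] = 1 (diagonal).
  r[X_2,X_3] = -2.05 / (1.6733 · 2.3022) = -2.05 / 3.8523 = -0.5322
  r[X_3,X_3] = 1 (diagonal).

R is symmetric with unit diagonal. Assembling:

R = [[1, 0.5042, -0.4498],
 [0.5042, 1, -0.5322],
 [-0.4498, -0.5322, 1]]


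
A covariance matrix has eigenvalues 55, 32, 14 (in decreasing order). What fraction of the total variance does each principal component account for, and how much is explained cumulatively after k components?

Step 1 — total variance = trace(Sigma) = Σ λ_i = 55 + 32 + 14 = 101.

Step 2 — fraction explained by component i = λ_i / Σ λ:
  PC1: 55/101 = 0.5446
  PC2: 32/101 = 0.3168
  PC3: 14/101 = 0.1386

Step 3 — cumulative fraction after k components = (λ_1 + ... + λ_k) / Σ λ:
  k = 1: 55/101 = 0.5446
  k = 2: (55 + 32)/101 = 87/101 = 0.8614
  k = 3: (55 + 32 + 14)/101 = 101/101 = 1

Summary (fraction, with percent):

explained: PC1 0.5446 (54.46%), PC2 0.3168 (31.68%), PC3 0.1386 (13.86%);  cumulative: 0.5446, 0.8614, 1


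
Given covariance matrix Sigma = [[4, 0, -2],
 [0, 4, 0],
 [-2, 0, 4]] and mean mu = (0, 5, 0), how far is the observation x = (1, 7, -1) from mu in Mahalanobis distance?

Step 1 — centre the observation: (x - mu) = (1, 2, -1).

Step 2 — invert Sigma (cofactor / det for 3×3, or solve directly):
  Sigma^{-1} = [[0.3333, 0, 0.1667],
 [0, 0.25, 0],
 [0.1667, 0, 0.3333]].

Step 3 — form the quadratic (x - mu)^T · Sigma^{-1} · (x - mu):
  Sigma^{-1} · (x - mu) = (0.1667, 0.5, -0.1667).
  (x - mu)^T · [Sigma^{-1} · (x - mu)] = (1)·(0.1667) + (2)·(0.5) + (-1)·(-0.1667) = 1.3333.

Step 4 — take square root: d = √(1.3333) ≈ 1.1547.

d(x, mu) = √(1.3333) ≈ 1.1547


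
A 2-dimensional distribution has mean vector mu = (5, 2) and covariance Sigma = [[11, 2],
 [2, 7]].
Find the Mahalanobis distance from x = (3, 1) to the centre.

Step 1 — centre the observation: (x - mu) = (-2, -1).

Step 2 — invert Sigma. det(Sigma) = 11·7 - (2)² = 73.
  Sigma^{-1} = (1/det) · [[d, -b], [-b, a]] = [[0.0959, -0.0274],
 [-0.0274, 0.1507]].

Step 3 — form the quadratic (x - mu)^T · Sigma^{-1} · (x - mu):
  Sigma^{-1} · (x - mu) = (-0.1644, -0.0959).
  (x - mu)^T · [Sigma^{-1} · (x - mu)] = (-2)·(-0.1644) + (-1)·(-0.0959) = 0.4247.

Step 4 — take square root: d = √(0.4247) ≈ 0.6517.

d(x, mu) = √(0.4247) ≈ 0.6517


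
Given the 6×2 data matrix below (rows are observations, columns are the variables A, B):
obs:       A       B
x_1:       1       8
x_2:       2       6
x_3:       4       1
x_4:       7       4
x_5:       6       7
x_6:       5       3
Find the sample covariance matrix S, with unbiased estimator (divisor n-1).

Step 1 — column means:
  mean(A) = (1 + 2 + 4 + 7 + 6 + 5) / 6 = 25/6 = 4.1667
  mean(B) = (8 + 6 + 1 + 4 + 7 + 3) / 6 = 29/6 = 4.8333

Step 2 — sample covariance S[i,j] = (1/(n-1)) · Σ_k (x_{k,i} - mean_i) · (x_{k,j} - mean_j), with n-1 = 5.
  S[A,A] = ((-3.1667)·(-3.1667) + (-2.1667)·(-2.1667) + (-0.1667)·(-0.1667) + (2.8333)·(2.8333) + (1.8333)·(1.8333) + (0.8333)·(0.8333)) / 5 = 26.8333/5 = 5.3667
  S[A,B] = ((-3.1667)·(3.1667) + (-2.1667)·(1.1667) + (-0.1667)·(-3.8333) + (2.8333)·(-0.8333) + (1.8333)·(2.1667) + (0.8333)·(-1.8333)) / 5 = -11.8333/5 = -2.3667
  S[B,B] = ((3.1667)·(3.1667) + (1.1667)·(1.1667) + (-3.8333)·(-3.8333) + (-0.8333)·(-0.8333) + (2.1667)·(2.1667) + (-1.8333)·(-1.8333)) / 5 = 34.8333/5 = 6.9667

S is symmetric (S[j,i] = S[i,j]). Assembling:

S = [[5.3667, -2.3667],
 [-2.3667, 6.9667]]


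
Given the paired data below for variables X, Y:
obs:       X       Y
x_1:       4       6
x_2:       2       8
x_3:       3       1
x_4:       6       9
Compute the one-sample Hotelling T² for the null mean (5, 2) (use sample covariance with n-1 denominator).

Step 1 — sample mean vector:
  mean(X) = (4 + 2 + 3 + 6) / 4 = 15/4 = 3.75
  mean(Y) = (6 + 8 + 1 + 9) / 4 = 24/4 = 6
  x̄ = (3.75, 6),  deviation x̄ - mu_0 = (3.75, 6) - (5, 2) = (-1.25, 4).

Step 2 — sample covariance matrix, S[i,j] = (1/(n-1)) · Σ_k (x_{k,i} - mean_i) · (x_{k,j} - mean_j), divisor n-1 = 3:
  S[X,X] = ((0.25)·(0.25) + (-1.75)·(-1.75) + (-0.75)·(-0.75) + (2.25)·(2.25)) / 3 = 8.75/3 = 2.9167
  S[X,Y] = ((0.25)·(0) + (-1.75)·(2) + (-0.75)·(-5) + (2.25)·(3)) / 3 = 7/3 = 2.3333
  S[Y,Y] = ((0)·(0) + (2)·(2) + (-5)·(-5) + (3)·(3)) / 3 = 38/3 = 12.6667
  S = [[2.9167, 2.3333],
 [2.3333, 12.6667]].

Step 3 — invert S. det(S) = 2.9167·12.6667 - (2.3333)² = 31.5.
  S^{-1} = (1/det) · [[d, -b], [-b, a]] = [[0.4021, -0.0741],
 [-0.0741, 0.0926]].

Step 4 — quadratic form (x̄ - mu_0)^T · S^{-1} · (x̄ - mu_0):
  S^{-1} · (x̄ - mu_0) = (-0.7989, 0.463),
  (x̄ - mu_0)^T · [...] = (-1.25)·(-0.7989) + (4)·(0.463) = 2.8505.

Step 5 — scale by n: T² = 4 · 2.8505 = 11.4021.

T² ≈ 11.4021


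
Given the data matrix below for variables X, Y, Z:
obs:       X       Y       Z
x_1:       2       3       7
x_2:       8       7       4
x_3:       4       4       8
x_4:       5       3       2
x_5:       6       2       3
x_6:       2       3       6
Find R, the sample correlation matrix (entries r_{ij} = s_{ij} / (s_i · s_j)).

Step 1 — column means:
  mean(X) = (2 + 8 + 4 + 5 + 6 + 2) / 6 = 27/6 = 4.5
  mean(Y) = (3 + 7 + 4 + 3 + 2 + 3) / 6 = 22/6 = 3.6667
  mean(Z) = (7 + 4 + 8 + 2 + 3 + 6) / 6 = 30/6 = 5

Step 2 — sample variances and covariances s[i,j] = (1/(n-1)) · Σ_k (x_{k,i} - mean_i) · (x_{k,j} - mean_j), with n-1 = 5:
  s[X,X] = ((-2.5)·(-2.5) + (3.5)·(3.5) + (-0.5)·(-0.5) + (0.5)·(0.5) + (1.5)·(1.5) + (-2.5)·(-2.5)) / 5 = 27.5/5 = 5.5
  s[X,Y] = ((-2.5)·(-0.6667) + (3.5)·(3.3333) + (-0.5)·(0.3333) + (0.5)·(-0.6667) + (1.5)·(-1.6667) + (-2.5)·(-0.6667)) / 5 = 12/5 = 2.4
  s[X,Z] = ((-2.5)·(2) + (3.5)·(-1) + (-0.5)·(3) + (0.5)·(-3) + (1.5)·(-2) + (-2.5)·(1)) / 5 = -17/5 = -3.4
  s[Y,Y] = ((-0.6667)·(-0.6667) + (3.3333)·(3.3333) + (0.3333)·(0.3333) + (-0.6667)·(-0.6667) + (-1.6667)·(-1.6667) + (-0.6667)·(-0.6667)) / 5 = 15.3333/5 = 3.0667
  s[Y,Z] = ((-0.6667)·(2) + (3.3333)·(-1) + (0.3333)·(3) + (-0.6667)·(-3) + (-1.6667)·(-2) + (-0.6667)·(1)) / 5 = 1/5 = 0.2
  s[Z,Z] = ((2)·(2) + (-1)·(-1) + (3)·(3) + (-3)·(-3) + (-2)·(-2) + (1)·(1)) / 5 = 28/5 = 5.6
  Sample standard deviations s_i = √(s[i,i]):
  s(X) = √(5.5) = 2.3452
  s(Y) = √(3.0667) = 1.7512
  s(Z) = √(5.6) = 2.3664

Step 3 — r_{ij} = s_{ij} / (s_i · s_j):
  r[X,X] = 1 (diagonal).
  r[X,Y] = 2.4 / (2.3452 · 1.7512) = 2.4 / 4.1069 = 0.5844
  r[X,Z] = -3.4 / (2.3452 · 2.3664) = -3.4 / 5.5498 = -0.6126
  r[Y,Y] = 1 (diagonal).
  r[Y,Z] = 0.2 / (1.7512 · 2.3664) = 0.2 / 4.1441 = 0.0483
  r[Z,Z] = 1 (diagonal).

R is symmetric with unit diagonal. Assembling:

R = [[1, 0.5844, -0.6126],
 [0.5844, 1, 0.0483],
 [-0.6126, 0.0483, 1]]


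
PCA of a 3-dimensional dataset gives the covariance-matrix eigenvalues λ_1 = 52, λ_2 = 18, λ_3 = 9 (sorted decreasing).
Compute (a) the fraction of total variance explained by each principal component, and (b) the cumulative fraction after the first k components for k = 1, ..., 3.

Step 1 — total variance = trace(Sigma) = Σ λ_i = 52 + 18 + 9 = 79.

Step 2 — fraction explained by component i = λ_i / Σ λ:
  PC1: 52/79 = 0.6582
  PC2: 18/79 = 0.2278
  PC3: 9/79 = 0.1139

Step 3 — cumulative fraction after k components = (λ_1 + ... + λ_k) / Σ λ:
  k = 1: 52/79 = 0.6582
  k = 2: (52 + 18)/79 = 70/79 = 0.8861
  k = 3: (52 + 18 + 9)/79 = 79/79 = 1

Summary (fraction, with percent):

explained: PC1 0.6582 (65.82%), PC2 0.2278 (22.78%), PC3 0.1139 (11.39%);  cumulative: 0.6582, 0.8861, 1


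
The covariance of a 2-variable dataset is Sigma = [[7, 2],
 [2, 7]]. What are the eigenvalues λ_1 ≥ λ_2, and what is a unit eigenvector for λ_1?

Step 1 — characteristic polynomial of 2×2 Sigma:
  det(Sigma - λI) = λ² - trace · λ + det = 0.
  trace = 7 + 7 = 14, det = 7·7 - (2)² = 45.
Step 2 — discriminant:
  Δ = trace² - 4·det = 196 - 180 = 16.
Step 3 — eigenvalues:
  λ = (trace ± √Δ)/2 = (14 ± 4)/2,
  λ_1 = 9,  λ_2 = 5.

Step 4 — unit eigenvector for λ_1: solve (Sigma - λ_1 I)v = 0. First row:
  (7 - 9)·v_x + (2)·v_y = 0, i.e. (-2)·v_x + (2)·v_y = 0,
  so v ∝ (b, λ_1 - a) = (2, 2) = u.
  ||u|| = √((2)² + (2)²) = √(8) ≈ 2.8284,
  v_1 = u/||u|| ≈ (0.7071, 0.7071) (||v_1|| = 1).

λ_1 = 9,  λ_2 = 5;  v_1 ≈ (0.7071, 0.7071)


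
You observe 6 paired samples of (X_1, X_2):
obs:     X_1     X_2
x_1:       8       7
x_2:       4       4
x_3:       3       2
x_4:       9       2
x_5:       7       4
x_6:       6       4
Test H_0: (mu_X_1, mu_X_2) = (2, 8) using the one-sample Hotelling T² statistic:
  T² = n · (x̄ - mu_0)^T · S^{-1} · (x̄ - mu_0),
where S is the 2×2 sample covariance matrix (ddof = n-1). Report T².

Step 1 — sample mean vector:
  mean(X_1) = (8 + 4 + 3 + 9 + 7 + 6) / 6 = 37/6 = 6.1667
  mean(X_2) = (7 + 4 + 2 + 2 + 4 + 4) / 6 = 23/6 = 3.8333
  x̄ = (6.1667, 3.8333),  deviation x̄ - mu_0 = (6.1667, 3.8333) - (2, 8) = (4.1667, -4.1667).

Step 2 — sample covariance matrix, S[i,j] = (1/(n-1)) · Σ_k (x_{k,i} - mean_i) · (x_{k,j} - mean_j), divisor n-1 = 5:
  S[X_1,X_1] = ((1.8333)·(1.8333) + (-2.1667)·(-2.1667) + (-3.1667)·(-3.1667) + (2.8333)·(2.8333) + (0.8333)·(0.8333) + (-0.1667)·(-0.1667)) / 5 = 26.8333/5 = 5.3667
  S[X_1,X_2] = ((1.8333)·(3.1667) + (-2.1667)·(0.1667) + (-3.1667)·(-1.8333) + (2.8333)·(-1.8333) + (0.8333)·(0.1667) + (-0.1667)·(0.1667)) / 5 = 6.1667/5 = 1.2333
  S[X_2,X_2] = ((3.1667)·(3.1667) + (0.1667)·(0.1667) + (-1.8333)·(-1.8333) + (-1.8333)·(-1.8333) + (0.1667)·(0.1667) + (0.1667)·(0.1667)) / 5 = 16.8333/5 = 3.3667
  S = [[5.3667, 1.2333],
 [1.2333, 3.3667]].

Step 3 — invert S. det(S) = 5.3667·3.3667 - (1.2333)² = 16.5467.
  S^{-1} = (1/det) · [[d, -b], [-b, a]] = [[0.2035, -0.0745],
 [-0.0745, 0.3243]].

Step 4 — quadratic form (x̄ - mu_0)^T · S^{-1} · (x̄ - mu_0):
  S^{-1} · (x̄ - mu_0) = (1.1583, -1.662),
  (x̄ - mu_0)^T · [...] = (4.1667)·(1.1583) + (-4.1667)·(-1.662) = 11.7513.

Step 5 — scale by n: T² = 6 · 11.7513 = 70.5077.

T² ≈ 70.5077


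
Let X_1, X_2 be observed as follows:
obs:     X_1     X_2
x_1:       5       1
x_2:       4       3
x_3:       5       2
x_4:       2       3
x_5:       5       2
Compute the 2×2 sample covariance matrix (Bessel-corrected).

Step 1 — column means:
  mean(X_1) = (5 + 4 + 5 + 2 + 5) / 5 = 21/5 = 4.2
  mean(X_2) = (1 + 3 + 2 + 3 + 2) / 5 = 11/5 = 2.2

Step 2 — sample covariance S[i,j] = (1/(n-1)) · Σ_k (x_{k,i} - mean_i) · (x_{k,j} - mean_j), with n-1 = 4.
  S[X_1,X_1] = ((0.8)·(0.8) + (-0.2)·(-0.2) + (0.8)·(0.8) + (-2.2)·(-2.2) + (0.8)·(0.8)) / 4 = 6.8/4 = 1.7
  S[X_1,X_2] = ((0.8)·(-1.2) + (-0.2)·(0.8) + (0.8)·(-0.2) + (-2.2)·(0.8) + (0.8)·(-0.2)) / 4 = -3.2/4 = -0.8
  S[X_2,X_2] = ((-1.2)·(-1.2) + (0.8)·(0.8) + (-0.2)·(-0.2) + (0.8)·(0.8) + (-0.2)·(-0.2)) / 4 = 2.8/4 = 0.7

S is symmetric (S[j,i] = S[i,j]). Assembling:

S = [[1.7, -0.8],
 [-0.8, 0.7]]


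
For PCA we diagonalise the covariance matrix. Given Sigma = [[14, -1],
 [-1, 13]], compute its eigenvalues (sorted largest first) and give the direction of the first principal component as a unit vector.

Step 1 — characteristic polynomial of 2×2 Sigma:
  det(Sigma - λI) = λ² - trace · λ + det = 0.
  trace = 14 + 13 = 27, det = 14·13 - (-1)² = 181.
Step 2 — discriminant:
  Δ = trace² - 4·det = 729 - 724 = 5.
Step 3 — eigenvalues:
  λ = (trace ± √Δ)/2 = (27 ± 2.2361)/2,
  λ_1 = 14.618,  λ_2 = 12.382.

Step 4 — unit eigenvector for λ_1: solve (Sigma - λ_1 I)v = 0. First row:
  (14 - 14.618)·v_x + (-1)·v_y = 0, i.e. (-0.618)·v_x + (-1)·v_y = 0,
  so v ∝ (b, λ_1 - a) = (-1, 0.618); multiply by -1 so the first entry is positive: u = (1, -0.618).
  ||u|| = √((1)² + (-0.618)²) = √(1.382) ≈ 1.1756,
  v_1 = u/||u|| ≈ (0.8507, -0.5257) (||v_1|| = 1).

λ_1 = 14.618,  λ_2 = 12.382;  v_1 ≈ (0.8507, -0.5257)


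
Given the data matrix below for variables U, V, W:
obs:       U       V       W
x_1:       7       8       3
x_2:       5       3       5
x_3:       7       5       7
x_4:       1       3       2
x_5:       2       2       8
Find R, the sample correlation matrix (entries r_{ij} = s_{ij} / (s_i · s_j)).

Step 1 — column means:
  mean(U) = (7 + 5 + 7 + 1 + 2) / 5 = 22/5 = 4.4
  mean(V) = (8 + 3 + 5 + 3 + 2) / 5 = 21/5 = 4.2
  mean(W) = (3 + 5 + 7 + 2 + 8) / 5 = 25/5 = 5

Step 2 — sample variances and covariances s[i,j] = (1/(n-1)) · Σ_k (x_{k,i} - mean_i) · (x_{k,j} - mean_j), with n-1 = 4:
  s[U,U] = ((2.6)·(2.6) + (0.6)·(0.6) + (2.6)·(2.6) + (-3.4)·(-3.4) + (-2.4)·(-2.4)) / 4 = 31.2/4 = 7.8
  s[U,V] = ((2.6)·(3.8) + (0.6)·(-1.2) + (2.6)·(0.8) + (-3.4)·(-1.2) + (-2.4)·(-2.2)) / 4 = 20.6/4 = 5.15
  s[U,W] = ((2.6)·(-2) + (0.6)·(0) + (2.6)·(2) + (-3.4)·(-3) + (-2.4)·(3)) / 4 = 3/4 = 0.75
  s[V,V] = ((3.8)·(3.8) + (-1.2)·(-1.2) + (0.8)·(0.8) + (-1.2)·(-1.2) + (-2.2)·(-2.2)) / 4 = 22.8/4 = 5.7
  s[V,W] = ((3.8)·(-2) + (-1.2)·(0) + (0.8)·(2) + (-1.2)·(-3) + (-2.2)·(3)) / 4 = -9/4 = -2.25
  s[W,W] = ((-2)·(-2) + (0)·(0) + (2)·(2) + (-3)·(-3) + (3)·(3)) / 4 = 26/4 = 6.5
  Sample standard deviations s_i = √(s[i,i]):
  s(U) = √(7.8) = 2.7928
  s(V) = √(5.7) = 2.3875
  s(W) = √(6.5) = 2.5495

Step 3 — r_{ij} = s_{ij} / (s_i · s_j):
  r[U,U] = 1 (diagonal).
  r[U,V] = 5.15 / (2.7928 · 2.3875) = 5.15 / 6.6678 = 0.7724
  r[U,W] = 0.75 / (2.7928 · 2.5495) = 0.75 / 7.1204 = 0.1053
  r[V,V] = 1 (diagonal).
  r[V,W] = -2.25 / (2.3875 · 2.5495) = -2.25 / 6.0869 = -0.3696
  r[W,W] = 1 (diagonal).

R is symmetric with unit diagonal. Assembling:

R = [[1, 0.7724, 0.1053],
 [0.7724, 1, -0.3696],
 [0.1053, -0.3696, 1]]


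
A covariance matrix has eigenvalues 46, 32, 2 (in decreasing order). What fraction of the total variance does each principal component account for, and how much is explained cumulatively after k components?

Step 1 — total variance = trace(Sigma) = Σ λ_i = 46 + 32 + 2 = 80.

Step 2 — fraction explained by component i = λ_i / Σ λ:
  PC1: 46/80 = 0.575
  PC2: 32/80 = 0.4
  PC3: 2/80 = 0.025

Step 3 — cumulative fraction after k components = (λ_1 + ... + λ_k) / Σ λ:
  k = 1: 46/80 = 0.575
  k = 2: (46 + 32)/80 = 78/80 = 0.975
  k = 3: (46 + 32 + 2)/80 = 80/80 = 1

Summary (fraction, with percent):

explained: PC1 0.575 (57.5%), PC2 0.4 (40%), PC3 0.025 (2.5%);  cumulative: 0.575, 0.975, 1


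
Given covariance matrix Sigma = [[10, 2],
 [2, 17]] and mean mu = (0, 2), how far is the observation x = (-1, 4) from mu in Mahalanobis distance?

Step 1 — centre the observation: (x - mu) = (-1, 2).

Step 2 — invert Sigma. det(Sigma) = 10·17 - (2)² = 166.
  Sigma^{-1} = (1/det) · [[d, -b], [-b, a]] = [[0.1024, -0.012],
 [-0.012, 0.0602]].

Step 3 — form the quadratic (x - mu)^T · Sigma^{-1} · (x - mu):
  Sigma^{-1} · (x - mu) = (-0.1265, 0.1325).
  (x - mu)^T · [Sigma^{-1} · (x - mu)] = (-1)·(-0.1265) + (2)·(0.1325) = 0.3916.

Step 4 — take square root: d = √(0.3916) ≈ 0.6258.

d(x, mu) = √(0.3916) ≈ 0.6258


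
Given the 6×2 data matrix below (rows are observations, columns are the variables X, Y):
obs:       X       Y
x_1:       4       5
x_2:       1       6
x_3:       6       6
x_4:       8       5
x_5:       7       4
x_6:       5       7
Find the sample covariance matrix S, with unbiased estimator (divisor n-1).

Step 1 — column means:
  mean(X) = (4 + 1 + 6 + 8 + 7 + 5) / 6 = 31/6 = 5.1667
  mean(Y) = (5 + 6 + 6 + 5 + 4 + 7) / 6 = 33/6 = 5.5

Step 2 — sample covariance S[i,j] = (1/(n-1)) · Σ_k (x_{k,i} - mean_i) · (x_{k,j} - mean_j), with n-1 = 5.
  S[X,X] = ((-1.1667)·(-1.1667) + (-4.1667)·(-4.1667) + (0.8333)·(0.8333) + (2.8333)·(2.8333) + (1.8333)·(1.8333) + (-0.1667)·(-0.1667)) / 5 = 30.8333/5 = 6.1667
  S[X,Y] = ((-1.1667)·(-0.5) + (-4.1667)·(0.5) + (0.8333)·(0.5) + (2.8333)·(-0.5) + (1.8333)·(-1.5) + (-0.1667)·(1.5)) / 5 = -5.5/5 = -1.1
  S[Y,Y] = ((-0.5)·(-0.5) + (0.5)·(0.5) + (0.5)·(0.5) + (-0.5)·(-0.5) + (-1.5)·(-1.5) + (1.5)·(1.5)) / 5 = 5.5/5 = 1.1

S is symmetric (S[j,i] = S[i,j]). Assembling:

S = [[6.1667, -1.1],
 [-1.1, 1.1]]


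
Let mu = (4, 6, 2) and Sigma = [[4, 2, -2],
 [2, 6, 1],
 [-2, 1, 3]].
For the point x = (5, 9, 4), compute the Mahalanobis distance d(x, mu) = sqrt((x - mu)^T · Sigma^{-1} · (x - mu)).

Step 1 — centre the observation: (x - mu) = (1, 3, 2).

Step 2 — invert Sigma (cofactor / det for 3×3, or solve directly):
  Sigma^{-1} = [[0.7083, -0.3333, 0.5833],
 [-0.3333, 0.3333, -0.3333],
 [0.5833, -0.3333, 0.8333]].

Step 3 — form the quadratic (x - mu)^T · Sigma^{-1} · (x - mu):
  Sigma^{-1} · (x - mu) = (0.875, 0, 1.25).
  (x - mu)^T · [Sigma^{-1} · (x - mu)] = (1)·(0.875) + (3)·(0) + (2)·(1.25) = 3.375.

Step 4 — take square root: d = √(3.375) ≈ 1.8371.

d(x, mu) = √(3.375) ≈ 1.8371


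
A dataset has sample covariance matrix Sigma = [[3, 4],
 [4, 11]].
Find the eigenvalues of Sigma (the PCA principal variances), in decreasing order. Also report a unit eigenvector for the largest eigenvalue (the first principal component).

Step 1 — characteristic polynomial of 2×2 Sigma:
  det(Sigma - λI) = λ² - trace · λ + det = 0.
  trace = 3 + 11 = 14, det = 3·11 - (4)² = 17.
Step 2 — discriminant:
  Δ = trace² - 4·det = 196 - 68 = 128.
Step 3 — eigenvalues:
  λ = (trace ± √Δ)/2 = (14 ± 11.3137)/2,
  λ_1 = 12.6569,  λ_2 = 1.3431.

Step 4 — unit eigenvector for λ_1: solve (Sigma - λ_1 I)v = 0. First row:
  (3 - 12.6569)·v_x + (4)·v_y = 0, i.e. (-9.6569)·v_x + (4)·v_y = 0,
  so v ∝ (b, λ_1 - a) = (4, 9.6569) = u.
  ||u|| = √((4)² + (9.6569)²) = √(109.2548) ≈ 10.4525,
  v_1 = u/||u|| ≈ (0.3827, 0.9239) (||v_1|| = 1).

λ_1 = 12.6569,  λ_2 = 1.3431;  v_1 ≈ (0.3827, 0.9239)


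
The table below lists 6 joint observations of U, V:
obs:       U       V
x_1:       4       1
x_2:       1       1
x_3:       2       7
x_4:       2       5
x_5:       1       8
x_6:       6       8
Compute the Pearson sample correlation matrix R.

Step 1 — column means:
  mean(U) = (4 + 1 + 2 + 2 + 1 + 6) / 6 = 16/6 = 2.6667
  mean(V) = (1 + 1 + 7 + 5 + 8 + 8) / 6 = 30/6 = 5

Step 2 — sample variances and covariances s[i,j] = (1/(n-1)) · Σ_k (x_{k,i} - mean_i) · (x_{k,j} - mean_j), with n-1 = 5:
  s[U,U] = ((1.3333)·(1.3333) + (-1.6667)·(-1.6667) + (-0.6667)·(-0.6667) + (-0.6667)·(-0.6667) + (-1.6667)·(-1.6667) + (3.3333)·(3.3333)) / 5 = 19.3333/5 = 3.8667
  s[U,V] = ((1.3333)·(-4) + (-1.6667)·(-4) + (-0.6667)·(2) + (-0.6667)·(0) + (-1.6667)·(3) + (3.3333)·(3)) / 5 = 5/5 = 1
  s[V,V] = ((-4)·(-4) + (-4)·(-4) + (2)·(2) + (0)·(0) + (3)·(3) + (3)·(3)) / 5 = 54/5 = 10.8
  Sample standard deviations s_i = √(s[i,i]):
  s(U) = √(3.8667) = 1.9664
  s(V) = √(10.8) = 3.2863

Step 3 — r_{ij} = s_{ij} / (s_i · s_j):
  r[U,U] = 1 (diagonal).
  r[U,V] = 1 / (1.9664 · 3.2863) = 1 / 6.4622 = 0.1547
  r[V,V] = 1 (diagonal).

R is symmetric with unit diagonal. Assembling:

R = [[1, 0.1547],
 [0.1547, 1]]


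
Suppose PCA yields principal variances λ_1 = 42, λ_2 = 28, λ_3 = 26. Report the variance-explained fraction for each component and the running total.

Step 1 — total variance = trace(Sigma) = Σ λ_i = 42 + 28 + 26 = 96.

Step 2 — fraction explained by component i = λ_i / Σ λ:
  PC1: 42/96 = 0.4375
  PC2: 28/96 = 0.2917
  PC3: 26/96 = 0.2708

Step 3 — cumulative fraction after k components = (λ_1 + ... + λ_k) / Σ λ:
  k = 1: 42/96 = 0.4375
  k = 2: (42 + 28)/96 = 70/96 = 0.7292
  k = 3: (42 + 28 + 26)/96 = 96/96 = 1

Summary (fraction, with percent):

explained: PC1 0.4375 (43.75%), PC2 0.2917 (29.17%), PC3 0.2708 (27.08%);  cumulative: 0.4375, 0.7292, 1


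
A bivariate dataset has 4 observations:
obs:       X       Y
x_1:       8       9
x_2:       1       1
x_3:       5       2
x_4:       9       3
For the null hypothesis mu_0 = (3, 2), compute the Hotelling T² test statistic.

Step 1 — sample mean vector:
  mean(X) = (8 + 1 + 5 + 9) / 4 = 23/4 = 5.75
  mean(Y) = (9 + 1 + 2 + 3) / 4 = 15/4 = 3.75
  x̄ = (5.75, 3.75),  deviation x̄ - mu_0 = (5.75, 3.75) - (3, 2) = (2.75, 1.75).

Step 2 — sample covariance matrix, S[i,j] = (1/(n-1)) · Σ_k (x_{k,i} - mean_i) · (x_{k,j} - mean_j), divisor n-1 = 3:
  S[X,X] = ((2.25)·(2.25) + (-4.75)·(-4.75) + (-0.75)·(-0.75) + (3.25)·(3.25)) / 3 = 38.75/3 = 12.9167
  S[X,Y] = ((2.25)·(5.25) + (-4.75)·(-2.75) + (-0.75)·(-1.75) + (3.25)·(-0.75)) / 3 = 23.75/3 = 7.9167
  S[Y,Y] = ((5.25)·(5.25) + (-2.75)·(-2.75) + (-1.75)·(-1.75) + (-0.75)·(-0.75)) / 3 = 38.75/3 = 12.9167
  S = [[12.9167, 7.9167],
 [7.9167, 12.9167]].

Step 3 — invert S. det(S) = 12.9167·12.9167 - (7.9167)² = 104.1667.
  S^{-1} = (1/det) · [[d, -b], [-b, a]] = [[0.124, -0.076],
 [-0.076, 0.124]].

Step 4 — quadratic form (x̄ - mu_0)^T · S^{-1} · (x̄ - mu_0):
  S^{-1} · (x̄ - mu_0) = (0.208, 0.008),
  (x̄ - mu_0)^T · [...] = (2.75)·(0.208) + (1.75)·(0.008) = 0.586.

Step 5 — scale by n: T² = 4 · 0.586 = 2.344.

T² ≈ 2.344


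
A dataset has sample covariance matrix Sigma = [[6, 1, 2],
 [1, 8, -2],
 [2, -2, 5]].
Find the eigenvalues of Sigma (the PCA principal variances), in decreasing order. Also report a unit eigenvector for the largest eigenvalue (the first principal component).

Step 1 — characteristic polynomial p(λ) = det(λI - Sigma) = λ³ - tr·λ² + c_1·λ - det, where tr = trace, c_1 = sum of the principal 2×2 minors, det = det(Sigma):
  tr = 6 + 8 + 5 = 19,
  c_1 = (6·8 - (1)²) + (6·5 - (2)²) + (8·5 - (-2)²) = 47 + 26 + 36 = 109,
  det = 6·(8·5 - (-2)²) - (1)·((1)·5 - (-2)·(2)) + (2)·((1)·(-2) - 8·(2)) = 6·(36) - (1)·(9) + (2)·(-18) = 171.
  So p(λ) = λ³ - 19λ² + 109λ - 171.
Step 2 — look for an integer root (rational root theorem: any rational root is an integer divisor of 171). Testing λ = 9:
  p(9) = 729 - 1539 + 981 - 171 = 0  ✓
  Dividing out (λ - 9): p(λ) = (λ - 9)(λ² - 10λ + 19).
Step 3 — remaining eigenvalues from the quadratic λ² - 10λ + 19 = 0:
  Δ = 10² - 4·19 = 100 - 76 = 24,  λ = (10 ± √24)/2 = (10 ± 4.899)/2 ≈ 7.4495 or 2.5505.
  Sorted: λ_1 = 9,  λ_2 = 7.4495,  λ_3 = 2.5505  (check: sum = 19 = tr ✓).

Step 4 — unit eigenvector for λ_1 = 9: v spans the null space of (Sigma - λ_1 I), whose rows are
  r_1 = (-3, 1, 2),  r_2 = (1, -1, -2),  r_3 = (2, -2, -4).
  v is orthogonal to every row, so take v ∝ r_1 × r_2 = ((1)·(-2) - (2)·(-1), (2)·(1) - (-3)·(-2), (-3)·(-1) - (1)·(1)) = (0, -4, 2).
  Rescale (divide by 2; multiply by -1 so the first nonzero entry is positive): u = (0, 2, -1).
  ||u|| = √((0)² + (2)² + (-1)²) = √(5) ≈ 2.2361,  v_1 = u/||u|| ≈ (0, 0.8944, -0.4472) (||v_1|| = 1).

λ_1 = 9,  λ_2 = 7.4495,  λ_3 = 2.5505;  v_1 ≈ (0, 0.8944, -0.4472)


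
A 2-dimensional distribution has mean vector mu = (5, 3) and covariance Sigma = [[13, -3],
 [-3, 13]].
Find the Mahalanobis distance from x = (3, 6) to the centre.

Step 1 — centre the observation: (x - mu) = (-2, 3).

Step 2 — invert Sigma. det(Sigma) = 13·13 - (-3)² = 160.
  Sigma^{-1} = (1/det) · [[d, -b], [-b, a]] = [[0.0812, 0.0188],
 [0.0188, 0.0812]].

Step 3 — form the quadratic (x - mu)^T · Sigma^{-1} · (x - mu):
  Sigma^{-1} · (x - mu) = (-0.1062, 0.2062).
  (x - mu)^T · [Sigma^{-1} · (x - mu)] = (-2)·(-0.1062) + (3)·(0.2062) = 0.8312.

Step 4 — take square root: d = √(0.8312) ≈ 0.9117.

d(x, mu) = √(0.8312) ≈ 0.9117


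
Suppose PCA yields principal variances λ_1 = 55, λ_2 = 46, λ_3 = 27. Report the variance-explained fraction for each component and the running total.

Step 1 — total variance = trace(Sigma) = Σ λ_i = 55 + 46 + 27 = 128.

Step 2 — fraction explained by component i = λ_i / Σ λ:
  PC1: 55/128 = 0.4297
  PC2: 46/128 = 0.3594
  PC3: 27/128 = 0.2109

Step 3 — cumulative fraction after k components = (λ_1 + ... + λ_k) / Σ λ:
  k = 1: 55/128 = 0.4297
  k = 2: (55 + 46)/128 = 101/128 = 0.7891
  k = 3: (55 + 46 + 27)/128 = 128/128 = 1

Summary (fraction, with percent):

explained: PC1 0.4297 (42.97%), PC2 0.3594 (35.94%), PC3 0.2109 (21.09%);  cumulative: 0.4297, 0.7891, 1


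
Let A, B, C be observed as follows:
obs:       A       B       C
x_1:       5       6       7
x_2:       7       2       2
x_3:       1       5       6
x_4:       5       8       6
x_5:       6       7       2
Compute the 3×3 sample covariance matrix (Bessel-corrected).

Step 1 — column means:
  mean(A) = (5 + 7 + 1 + 5 + 6) / 5 = 24/5 = 4.8
  mean(B) = (6 + 2 + 5 + 8 + 7) / 5 = 28/5 = 5.6
  mean(C) = (7 + 2 + 6 + 6 + 2) / 5 = 23/5 = 4.6

Step 2 — sample covariance S[i,j] = (1/(n-1)) · Σ_k (x_{k,i} - mean_i) · (x_{k,j} - mean_j), with n-1 = 4.
  S[A,A] = ((0.2)·(0.2) + (2.2)·(2.2) + (-3.8)·(-3.8) + (0.2)·(0.2) + (1.2)·(1.2)) / 4 = 20.8/4 = 5.2
  S[A,B] = ((0.2)·(0.4) + (2.2)·(-3.6) + (-3.8)·(-0.6) + (0.2)·(2.4) + (1.2)·(1.4)) / 4 = -3.4/4 = -0.85
  S[A,C] = ((0.2)·(2.4) + (2.2)·(-2.6) + (-3.8)·(1.4) + (0.2)·(1.4) + (1.2)·(-2.6)) / 4 = -13.4/4 = -3.35
  S[B,B] = ((0.4)·(0.4) + (-3.6)·(-3.6) + (-0.6)·(-0.6) + (2.4)·(2.4) + (1.4)·(1.4)) / 4 = 21.2/4 = 5.3
  S[B,C] = ((0.4)·(2.4) + (-3.6)·(-2.6) + (-0.6)·(1.4) + (2.4)·(1.4) + (1.4)·(-2.6)) / 4 = 9.2/4 = 2.3
  S[C,C] = ((2.4)·(2.4) + (-2.6)·(-2.6) + (1.4)·(1.4) + (1.4)·(1.4) + (-2.6)·(-2.6)) / 4 = 23.2/4 = 5.8

S is symmetric (S[j,i] = S[i,j]). Assembling:

S = [[5.2, -0.85, -3.35],
 [-0.85, 5.3, 2.3],
 [-3.35, 2.3, 5.8]]


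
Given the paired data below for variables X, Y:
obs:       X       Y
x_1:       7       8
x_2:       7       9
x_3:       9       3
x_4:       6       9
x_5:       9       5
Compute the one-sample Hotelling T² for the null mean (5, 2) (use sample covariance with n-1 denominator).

Step 1 — sample mean vector:
  mean(X) = (7 + 7 + 9 + 6 + 9) / 5 = 38/5 = 7.6
  mean(Y) = (8 + 9 + 3 + 9 + 5) / 5 = 34/5 = 6.8
  x̄ = (7.6, 6.8),  deviation x̄ - mu_0 = (7.6, 6.8) - (5, 2) = (2.6, 4.8).

Step 2 — sample covariance matrix, S[i,j] = (1/(n-1)) · Σ_k (x_{k,i} - mean_i) · (x_{k,j} - mean_j), divisor n-1 = 4:
  S[X,X] = ((-0.6)·(-0.6) + (-0.6)·(-0.6) + (1.4)·(1.4) + (-1.6)·(-1.6) + (1.4)·(1.4)) / 4 = 7.2/4 = 1.8
  S[X,Y] = ((-0.6)·(1.2) + (-0.6)·(2.2) + (1.4)·(-3.8) + (-1.6)·(2.2) + (1.4)·(-1.8)) / 4 = -13.4/4 = -3.35
  S[Y,Y] = ((1.2)·(1.2) + (2.2)·(2.2) + (-3.8)·(-3.8) + (2.2)·(2.2) + (-1.8)·(-1.8)) / 4 = 28.8/4 = 7.2
  S = [[1.8, -3.35],
 [-3.35, 7.2]].

Step 3 — invert S. det(S) = 1.8·7.2 - (-3.35)² = 1.7375.
  S^{-1} = (1/det) · [[d, -b], [-b, a]] = [[4.1439, 1.9281],
 [1.9281, 1.036]].

Step 4 — quadratic form (x̄ - mu_0)^T · S^{-1} · (x̄ - mu_0):
  S^{-1} · (x̄ - mu_0) = (20.0288, 9.9856),
  (x̄ - mu_0)^T · [...] = (2.6)·(20.0288) + (4.8)·(9.9856) = 100.0058.

Step 5 — scale by n: T² = 5 · 100.0058 = 500.0288.

T² ≈ 500.0288


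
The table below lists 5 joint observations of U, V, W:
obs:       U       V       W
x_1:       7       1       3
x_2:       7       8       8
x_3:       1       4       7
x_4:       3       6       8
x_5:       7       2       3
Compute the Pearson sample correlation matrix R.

Step 1 — column means:
  mean(U) = (7 + 7 + 1 + 3 + 7) / 5 = 25/5 = 5
  mean(V) = (1 + 8 + 4 + 6 + 2) / 5 = 21/5 = 4.2
  mean(W) = (3 + 8 + 7 + 8 + 3) / 5 = 29/5 = 5.8

Step 2 — sample variances and covariances s[i,j] = (1/(n-1)) · Σ_k (x_{k,i} - mean_i) · (x_{k,j} - mean_j), with n-1 = 4:
  s[U,U] = ((2)·(2) + (2)·(2) + (-4)·(-4) + (-2)·(-2) + (2)·(2)) / 4 = 32/4 = 8
  s[U,V] = ((2)·(-3.2) + (2)·(3.8) + (-4)·(-0.2) + (-2)·(1.8) + (2)·(-2.2)) / 4 = -6/4 = -1.5
  s[U,W] = ((2)·(-2.8) + (2)·(2.2) + (-4)·(1.2) + (-2)·(2.2) + (2)·(-2.8)) / 4 = -16/4 = -4
  s[V,V] = ((-3.2)·(-3.2) + (3.8)·(3.8) + (-0.2)·(-0.2) + (1.8)·(1.8) + (-2.2)·(-2.2)) / 4 = 32.8/4 = 8.2
  s[V,W] = ((-3.2)·(-2.8) + (3.8)·(2.2) + (-0.2)·(1.2) + (1.8)·(2.2) + (-2.2)·(-2.8)) / 4 = 27.2/4 = 6.8
  s[W,W] = ((-2.8)·(-2.8) + (2.2)·(2.2) + (1.2)·(1.2) + (2.2)·(2.2) + (-2.8)·(-2.8)) / 4 = 26.8/4 = 6.7
  Sample standard deviations s_i = √(s[i,i]):
  s(U) = √(8) = 2.8284
  s(V) = √(8.2) = 2.8636
  s(W) = √(6.7) = 2.5884

Step 3 — r_{ij} = s_{ij} / (s_i · s_j):
  r[U,U] = 1 (diagonal).
  r[U,V] = -1.5 / (2.8284 · 2.8636) = -1.5 / 8.0994 = -0.1852
  r[U,W] = -4 / (2.8284 · 2.5884) = -4 / 7.3212 = -0.5464
  r[V,V] = 1 (diagonal).
  r[V,W] = 6.8 / (2.8636 · 2.5884) = 6.8 / 7.4122 = 0.9174
  r[W,W] = 1 (diagonal).

R is symmetric with unit diagonal. Assembling:

R = [[1, -0.1852, -0.5464],
 [-0.1852, 1, 0.9174],
 [-0.5464, 0.9174, 1]]


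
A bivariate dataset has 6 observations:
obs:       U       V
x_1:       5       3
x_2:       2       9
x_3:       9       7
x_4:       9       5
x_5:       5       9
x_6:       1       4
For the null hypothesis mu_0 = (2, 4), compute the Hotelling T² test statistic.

Step 1 — sample mean vector:
  mean(U) = (5 + 2 + 9 + 9 + 5 + 1) / 6 = 31/6 = 5.1667
  mean(V) = (3 + 9 + 7 + 5 + 9 + 4) / 6 = 37/6 = 6.1667
  x̄ = (5.1667, 6.1667),  deviation x̄ - mu_0 = (5.1667, 6.1667) - (2, 4) = (3.1667, 2.1667).

Step 2 — sample covariance matrix, S[i,j] = (1/(n-1)) · Σ_k (x_{k,i} - mean_i) · (x_{k,j} - mean_j), divisor n-1 = 5:
  S[U,U] = ((-0.1667)·(-0.1667) + (-3.1667)·(-3.1667) + (3.8333)·(3.8333) + (3.8333)·(3.8333) + (-0.1667)·(-0.1667) + (-4.1667)·(-4.1667)) / 5 = 56.8333/5 = 11.3667
  S[U,V] = ((-0.1667)·(-3.1667) + (-3.1667)·(2.8333) + (3.8333)·(0.8333) + (3.8333)·(-1.1667) + (-0.1667)·(2.8333) + (-4.1667)·(-2.1667)) / 5 = -1.1667/5 = -0.2333
  S[V,V] = ((-3.1667)·(-3.1667) + (2.8333)·(2.8333) + (0.8333)·(0.8333) + (-1.1667)·(-1.1667) + (2.8333)·(2.8333) + (-2.1667)·(-2.1667)) / 5 = 32.8333/5 = 6.5667
  S = [[11.3667, -0.2333],
 [-0.2333, 6.5667]].

Step 3 — invert S. det(S) = 11.3667·6.5667 - (-0.2333)² = 74.5867.
  S^{-1} = (1/det) · [[d, -b], [-b, a]] = [[0.088, 0.0031],
 [0.0031, 0.1524]].

Step 4 — quadratic form (x̄ - mu_0)^T · S^{-1} · (x̄ - mu_0):
  S^{-1} · (x̄ - mu_0) = (0.2856, 0.3401),
  (x̄ - mu_0)^T · [...] = (3.1667)·(0.2856) + (2.1667)·(0.3401) = 1.6412.

Step 5 — scale by n: T² = 6 · 1.6412 = 9.8472.

T² ≈ 9.8472


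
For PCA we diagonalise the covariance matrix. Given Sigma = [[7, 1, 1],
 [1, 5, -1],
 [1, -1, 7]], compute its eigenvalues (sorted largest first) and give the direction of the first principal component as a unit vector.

Step 1 — characteristic polynomial p(λ) = det(λI - Sigma) = λ³ - tr·λ² + c_1·λ - det, where tr = trace, c_1 = sum of the principal 2×2 minors, det = det(Sigma):
  tr = 7 + 5 + 7 = 19,
  c_1 = (7·5 - (1)²) + (7·7 - (1)²) + (5·7 - (-1)²) = 34 + 48 + 34 = 116,
  det = 7·(5·7 - (-1)²) - (1)·((1)·7 - (-1)·(1)) + (1)·((1)·(-1) - 5·(1)) = 7·(34) - (1)·(8) + (1)·(-6) = 224.
  So p(λ) = λ³ - 19λ² + 116λ - 224.
Step 2 — look for an integer root (rational root theorem: any rational root is an integer divisor of 224). Testing λ = 4:
  p(4) = 64 - 304 + 464 - 224 = 0  ✓
  Dividing out (λ - 4): p(λ) = (λ - 4)(λ² - 15λ + 56).
Step 3 — remaining eigenvalues from the quadratic λ² - 15λ + 56 = 0:
  Δ = 15² - 4·56 = 225 - 224 = 1,  λ = (15 ± √1)/2 = (15 ± 1)/2 = 8 or 7.
  Sorted: λ_1 = 8,  λ_2 = 7,  λ_3 = 4  (check: sum = 19 = tr ✓).

Step 4 — unit eigenvector for λ_1 = 8: v spans the null space of (Sigma - λ_1 I), whose rows are
  r_1 = (-1, 1, 1),  r_2 = (1, -3, -1),  r_3 = (1, -1, -1).
  v is orthogonal to every row, so take v ∝ r_1 × r_2 = ((1)·(-1) - (1)·(-3), (1)·(1) - (-1)·(-1), (-1)·(-3) - (1)·(1)) = (2, 0, 2).
  Rescale (divide by 2): u = (1, 0, 1).
  ||u|| = √((1)² + (0)² + (1)²) = √(2) ≈ 1.4142,  v_1 = u/||u|| ≈ (0.7071, 0, 0.7071) (||v_1|| = 1).

λ_1 = 8,  λ_2 = 7,  λ_3 = 4;  v_1 ≈ (0.7071, 0, 0.7071)


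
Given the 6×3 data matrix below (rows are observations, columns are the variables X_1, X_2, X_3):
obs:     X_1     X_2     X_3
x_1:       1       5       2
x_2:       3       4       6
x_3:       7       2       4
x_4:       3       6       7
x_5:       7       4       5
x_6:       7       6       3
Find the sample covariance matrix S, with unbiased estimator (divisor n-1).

Step 1 — column means:
  mean(X_1) = (1 + 3 + 7 + 3 + 7 + 7) / 6 = 28/6 = 4.6667
  mean(X_2) = (5 + 4 + 2 + 6 + 4 + 6) / 6 = 27/6 = 4.5
  mean(X_3) = (2 + 6 + 4 + 7 + 5 + 3) / 6 = 27/6 = 4.5

Step 2 — sample covariance S[i,j] = (1/(n-1)) · Σ_k (x_{k,i} - mean_i) · (x_{k,j} - mean_j), with n-1 = 5.
  S[X_1,X_1] = ((-3.6667)·(-3.6667) + (-1.6667)·(-1.6667) + (2.3333)·(2.3333) + (-1.6667)·(-1.6667) + (2.3333)·(2.3333) + (2.3333)·(2.3333)) / 5 = 35.3333/5 = 7.0667
  S[X_1,X_2] = ((-3.6667)·(0.5) + (-1.6667)·(-0.5) + (2.3333)·(-2.5) + (-1.6667)·(1.5) + (2.3333)·(-0.5) + (2.3333)·(1.5)) / 5 = -7/5 = -1.4
  S[X_1,X_3] = ((-3.6667)·(-2.5) + (-1.6667)·(1.5) + (2.3333)·(-0.5) + (-1.6667)·(2.5) + (2.3333)·(0.5) + (2.3333)·(-1.5)) / 5 = -1/5 = -0.2
  S[X_2,X_2] = ((0.5)·(0.5) + (-0.5)·(-0.5) + (-2.5)·(-2.5) + (1.5)·(1.5) + (-0.5)·(-0.5) + (1.5)·(1.5)) / 5 = 11.5/5 = 2.3
  S[X_2,X_3] = ((0.5)·(-2.5) + (-0.5)·(1.5) + (-2.5)·(-0.5) + (1.5)·(2.5) + (-0.5)·(0.5) + (1.5)·(-1.5)) / 5 = 0.5/5 = 0.1
  S[X_3,X_3] = ((-2.5)·(-2.5) + (1.5)·(1.5) + (-0.5)·(-0.5) + (2.5)·(2.5) + (0.5)·(0.5) + (-1.5)·(-1.5)) / 5 = 17.5/5 = 3.5

S is symmetric (S[j,i] = S[i,j]). Assembling:

S = [[7.0667, -1.4, -0.2],
 [-1.4, 2.3, 0.1],
 [-0.2, 0.1, 3.5]]
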